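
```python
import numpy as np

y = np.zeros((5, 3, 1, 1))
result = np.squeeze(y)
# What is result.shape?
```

(5, 3)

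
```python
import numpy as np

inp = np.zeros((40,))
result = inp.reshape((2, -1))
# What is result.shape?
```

(2, 20)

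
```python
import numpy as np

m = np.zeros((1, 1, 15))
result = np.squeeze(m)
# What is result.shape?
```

(15,)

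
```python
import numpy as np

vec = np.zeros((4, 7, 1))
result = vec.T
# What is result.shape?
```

(1, 7, 4)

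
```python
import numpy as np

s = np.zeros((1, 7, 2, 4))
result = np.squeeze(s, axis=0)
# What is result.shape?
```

(7, 2, 4)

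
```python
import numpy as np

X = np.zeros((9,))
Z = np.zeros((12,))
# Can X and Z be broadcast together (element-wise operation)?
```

No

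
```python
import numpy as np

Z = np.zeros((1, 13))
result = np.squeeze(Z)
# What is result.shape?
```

(13,)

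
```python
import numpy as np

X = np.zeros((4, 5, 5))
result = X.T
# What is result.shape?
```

(5, 5, 4)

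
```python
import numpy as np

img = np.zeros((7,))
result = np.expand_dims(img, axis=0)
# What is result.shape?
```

(1, 7)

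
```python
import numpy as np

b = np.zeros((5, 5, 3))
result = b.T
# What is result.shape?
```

(3, 5, 5)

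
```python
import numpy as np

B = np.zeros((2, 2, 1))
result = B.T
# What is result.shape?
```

(1, 2, 2)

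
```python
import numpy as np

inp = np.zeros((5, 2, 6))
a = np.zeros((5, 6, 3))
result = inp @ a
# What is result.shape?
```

(5, 2, 3)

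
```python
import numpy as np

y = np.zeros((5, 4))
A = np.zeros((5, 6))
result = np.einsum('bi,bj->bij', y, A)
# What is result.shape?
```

(5, 4, 6)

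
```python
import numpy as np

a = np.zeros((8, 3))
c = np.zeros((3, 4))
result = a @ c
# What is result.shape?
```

(8, 4)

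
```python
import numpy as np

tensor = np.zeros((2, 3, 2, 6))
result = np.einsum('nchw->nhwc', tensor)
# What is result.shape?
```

(2, 2, 6, 3)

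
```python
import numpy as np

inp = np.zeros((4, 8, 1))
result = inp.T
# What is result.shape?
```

(1, 8, 4)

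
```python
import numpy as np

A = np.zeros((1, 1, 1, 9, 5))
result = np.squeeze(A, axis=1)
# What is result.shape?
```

(1, 1, 9, 5)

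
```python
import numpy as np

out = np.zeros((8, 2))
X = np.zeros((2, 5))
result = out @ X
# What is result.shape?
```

(8, 5)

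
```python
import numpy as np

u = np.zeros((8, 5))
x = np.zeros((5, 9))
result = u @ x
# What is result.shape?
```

(8, 9)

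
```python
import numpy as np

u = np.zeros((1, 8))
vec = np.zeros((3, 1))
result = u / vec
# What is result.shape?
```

(3, 8)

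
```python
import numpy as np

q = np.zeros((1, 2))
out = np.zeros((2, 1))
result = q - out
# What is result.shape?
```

(2, 2)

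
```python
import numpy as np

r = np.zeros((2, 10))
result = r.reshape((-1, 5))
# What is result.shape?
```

(4, 5)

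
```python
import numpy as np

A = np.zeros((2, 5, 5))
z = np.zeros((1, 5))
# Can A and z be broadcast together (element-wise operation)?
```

Yes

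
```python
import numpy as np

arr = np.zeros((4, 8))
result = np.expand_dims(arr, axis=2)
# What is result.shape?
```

(4, 8, 1)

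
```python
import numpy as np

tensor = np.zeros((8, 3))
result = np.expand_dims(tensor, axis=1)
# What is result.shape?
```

(8, 1, 3)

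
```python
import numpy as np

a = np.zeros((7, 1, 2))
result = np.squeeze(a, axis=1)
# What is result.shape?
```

(7, 2)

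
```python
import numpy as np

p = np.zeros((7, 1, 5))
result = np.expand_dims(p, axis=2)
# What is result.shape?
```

(7, 1, 1, 5)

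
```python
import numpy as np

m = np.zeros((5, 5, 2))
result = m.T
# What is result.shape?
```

(2, 5, 5)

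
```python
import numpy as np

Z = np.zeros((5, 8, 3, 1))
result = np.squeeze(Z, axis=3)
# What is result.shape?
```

(5, 8, 3)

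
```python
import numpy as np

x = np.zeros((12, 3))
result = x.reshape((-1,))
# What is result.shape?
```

(36,)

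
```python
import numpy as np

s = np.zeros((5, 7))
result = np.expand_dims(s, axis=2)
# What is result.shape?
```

(5, 7, 1)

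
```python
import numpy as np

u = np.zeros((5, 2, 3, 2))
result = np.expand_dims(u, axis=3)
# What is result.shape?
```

(5, 2, 3, 1, 2)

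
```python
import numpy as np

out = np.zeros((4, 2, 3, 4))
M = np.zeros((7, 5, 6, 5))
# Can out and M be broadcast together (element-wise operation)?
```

No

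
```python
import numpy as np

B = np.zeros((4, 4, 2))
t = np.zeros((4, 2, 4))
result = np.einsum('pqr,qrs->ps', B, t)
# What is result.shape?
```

(4, 4)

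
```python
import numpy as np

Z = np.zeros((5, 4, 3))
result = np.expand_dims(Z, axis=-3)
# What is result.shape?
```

(5, 1, 4, 3)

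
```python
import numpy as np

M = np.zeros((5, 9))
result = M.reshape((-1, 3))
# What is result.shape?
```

(15, 3)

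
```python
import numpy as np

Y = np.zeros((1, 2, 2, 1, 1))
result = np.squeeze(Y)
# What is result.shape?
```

(2, 2)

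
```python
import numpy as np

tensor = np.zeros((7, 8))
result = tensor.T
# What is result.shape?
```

(8, 7)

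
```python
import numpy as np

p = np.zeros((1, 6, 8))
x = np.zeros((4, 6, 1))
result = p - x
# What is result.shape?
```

(4, 6, 8)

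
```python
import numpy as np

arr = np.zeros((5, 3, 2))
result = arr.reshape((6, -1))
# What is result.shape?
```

(6, 5)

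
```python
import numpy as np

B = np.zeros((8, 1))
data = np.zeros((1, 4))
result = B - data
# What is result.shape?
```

(8, 4)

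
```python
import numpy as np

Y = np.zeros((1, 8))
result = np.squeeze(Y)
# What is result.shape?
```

(8,)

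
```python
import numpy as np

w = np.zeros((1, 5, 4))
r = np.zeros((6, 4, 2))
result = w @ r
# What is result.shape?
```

(6, 5, 2)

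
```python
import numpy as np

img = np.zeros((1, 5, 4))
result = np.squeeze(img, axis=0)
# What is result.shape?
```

(5, 4)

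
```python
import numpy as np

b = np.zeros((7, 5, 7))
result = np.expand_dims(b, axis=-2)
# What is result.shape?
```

(7, 5, 1, 7)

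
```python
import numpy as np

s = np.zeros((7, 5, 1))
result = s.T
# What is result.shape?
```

(1, 5, 7)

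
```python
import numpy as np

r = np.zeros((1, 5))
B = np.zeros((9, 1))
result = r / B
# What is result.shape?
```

(9, 5)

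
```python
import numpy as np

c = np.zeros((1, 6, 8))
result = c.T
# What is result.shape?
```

(8, 6, 1)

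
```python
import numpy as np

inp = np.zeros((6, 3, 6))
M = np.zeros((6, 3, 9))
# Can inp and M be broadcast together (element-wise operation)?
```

No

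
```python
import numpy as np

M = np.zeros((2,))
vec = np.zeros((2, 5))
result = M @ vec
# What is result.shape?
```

(5,)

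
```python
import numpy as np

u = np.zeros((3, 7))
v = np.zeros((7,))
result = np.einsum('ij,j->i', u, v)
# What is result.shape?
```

(3,)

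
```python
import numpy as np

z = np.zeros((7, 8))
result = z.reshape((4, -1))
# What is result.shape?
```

(4, 14)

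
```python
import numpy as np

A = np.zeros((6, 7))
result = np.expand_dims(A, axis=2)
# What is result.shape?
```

(6, 7, 1)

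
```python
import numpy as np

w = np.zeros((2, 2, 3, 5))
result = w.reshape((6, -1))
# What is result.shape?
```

(6, 10)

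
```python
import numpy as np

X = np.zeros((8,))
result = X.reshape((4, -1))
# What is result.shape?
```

(4, 2)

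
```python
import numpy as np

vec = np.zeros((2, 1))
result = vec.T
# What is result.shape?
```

(1, 2)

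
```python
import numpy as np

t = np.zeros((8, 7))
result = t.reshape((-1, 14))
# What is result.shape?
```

(4, 14)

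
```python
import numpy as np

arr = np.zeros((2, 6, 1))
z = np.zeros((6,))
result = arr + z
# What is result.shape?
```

(2, 6, 6)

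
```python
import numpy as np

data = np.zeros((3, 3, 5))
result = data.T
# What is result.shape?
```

(5, 3, 3)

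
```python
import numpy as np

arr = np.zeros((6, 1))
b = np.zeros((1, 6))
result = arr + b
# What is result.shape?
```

(6, 6)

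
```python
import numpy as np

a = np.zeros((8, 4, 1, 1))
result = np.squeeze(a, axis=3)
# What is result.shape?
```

(8, 4, 1)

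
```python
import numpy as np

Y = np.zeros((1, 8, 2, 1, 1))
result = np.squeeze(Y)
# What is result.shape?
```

(8, 2)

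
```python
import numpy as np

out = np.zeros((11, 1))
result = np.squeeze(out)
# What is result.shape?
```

(11,)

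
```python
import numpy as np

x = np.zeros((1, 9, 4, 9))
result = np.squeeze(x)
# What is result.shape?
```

(9, 4, 9)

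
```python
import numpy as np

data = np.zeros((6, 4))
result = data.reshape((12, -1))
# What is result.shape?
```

(12, 2)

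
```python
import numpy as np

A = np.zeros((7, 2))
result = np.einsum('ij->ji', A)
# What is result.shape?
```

(2, 7)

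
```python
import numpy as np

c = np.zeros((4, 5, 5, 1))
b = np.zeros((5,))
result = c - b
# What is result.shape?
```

(4, 5, 5, 5)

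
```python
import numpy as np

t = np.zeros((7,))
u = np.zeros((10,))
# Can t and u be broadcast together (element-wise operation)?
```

No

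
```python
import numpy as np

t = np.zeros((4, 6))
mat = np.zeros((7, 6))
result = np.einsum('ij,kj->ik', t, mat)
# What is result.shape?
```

(4, 7)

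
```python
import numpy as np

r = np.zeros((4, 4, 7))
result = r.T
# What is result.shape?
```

(7, 4, 4)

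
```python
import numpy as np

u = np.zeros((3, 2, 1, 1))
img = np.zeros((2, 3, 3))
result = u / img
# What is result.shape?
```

(3, 2, 3, 3)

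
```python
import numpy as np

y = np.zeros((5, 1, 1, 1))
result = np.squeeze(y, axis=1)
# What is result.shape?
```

(5, 1, 1)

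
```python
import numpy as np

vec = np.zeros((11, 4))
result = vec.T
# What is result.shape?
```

(4, 11)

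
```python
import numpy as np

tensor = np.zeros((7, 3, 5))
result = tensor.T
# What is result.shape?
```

(5, 3, 7)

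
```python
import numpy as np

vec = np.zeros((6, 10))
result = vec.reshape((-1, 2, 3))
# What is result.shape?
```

(10, 2, 3)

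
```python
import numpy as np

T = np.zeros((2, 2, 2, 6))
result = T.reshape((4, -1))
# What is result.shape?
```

(4, 12)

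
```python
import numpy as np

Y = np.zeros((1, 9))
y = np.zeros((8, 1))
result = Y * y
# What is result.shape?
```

(8, 9)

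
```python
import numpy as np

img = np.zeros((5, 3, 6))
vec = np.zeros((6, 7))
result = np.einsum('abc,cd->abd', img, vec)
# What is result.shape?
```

(5, 3, 7)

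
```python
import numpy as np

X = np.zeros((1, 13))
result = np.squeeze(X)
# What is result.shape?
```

(13,)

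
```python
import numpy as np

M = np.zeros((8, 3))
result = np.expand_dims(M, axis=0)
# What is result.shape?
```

(1, 8, 3)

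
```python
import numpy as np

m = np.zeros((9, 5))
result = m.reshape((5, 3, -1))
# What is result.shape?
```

(5, 3, 3)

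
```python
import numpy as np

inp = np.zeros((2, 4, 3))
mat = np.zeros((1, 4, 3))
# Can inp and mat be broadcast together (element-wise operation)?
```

Yes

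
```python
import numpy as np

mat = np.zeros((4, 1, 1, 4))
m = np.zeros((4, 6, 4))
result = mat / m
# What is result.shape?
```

(4, 4, 6, 4)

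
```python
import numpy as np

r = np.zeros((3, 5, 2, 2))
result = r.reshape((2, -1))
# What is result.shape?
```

(2, 30)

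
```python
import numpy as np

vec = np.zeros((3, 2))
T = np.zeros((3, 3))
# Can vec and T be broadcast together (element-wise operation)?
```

No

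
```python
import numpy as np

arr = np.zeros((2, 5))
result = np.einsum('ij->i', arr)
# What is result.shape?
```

(2,)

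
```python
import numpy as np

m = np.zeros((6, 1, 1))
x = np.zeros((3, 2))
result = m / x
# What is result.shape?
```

(6, 3, 2)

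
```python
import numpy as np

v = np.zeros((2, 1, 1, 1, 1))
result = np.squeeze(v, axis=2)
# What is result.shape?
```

(2, 1, 1, 1)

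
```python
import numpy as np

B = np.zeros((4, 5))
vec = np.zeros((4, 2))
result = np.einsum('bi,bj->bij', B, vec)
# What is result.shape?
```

(4, 5, 2)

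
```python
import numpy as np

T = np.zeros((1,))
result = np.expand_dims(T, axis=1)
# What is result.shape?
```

(1, 1)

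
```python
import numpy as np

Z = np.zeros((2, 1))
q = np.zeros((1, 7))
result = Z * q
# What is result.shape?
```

(2, 7)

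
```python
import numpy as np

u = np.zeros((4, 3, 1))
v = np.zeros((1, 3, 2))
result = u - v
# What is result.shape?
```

(4, 3, 2)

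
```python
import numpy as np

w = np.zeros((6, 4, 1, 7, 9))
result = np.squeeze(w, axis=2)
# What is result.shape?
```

(6, 4, 7, 9)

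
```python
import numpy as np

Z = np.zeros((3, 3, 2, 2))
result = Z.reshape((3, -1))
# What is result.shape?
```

(3, 12)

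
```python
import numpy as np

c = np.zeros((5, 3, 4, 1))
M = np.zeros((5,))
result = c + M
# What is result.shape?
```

(5, 3, 4, 5)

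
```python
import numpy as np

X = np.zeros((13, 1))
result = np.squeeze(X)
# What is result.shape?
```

(13,)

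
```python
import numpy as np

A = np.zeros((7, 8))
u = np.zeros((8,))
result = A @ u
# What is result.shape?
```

(7,)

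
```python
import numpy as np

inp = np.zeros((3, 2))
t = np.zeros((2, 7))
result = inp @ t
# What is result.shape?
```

(3, 7)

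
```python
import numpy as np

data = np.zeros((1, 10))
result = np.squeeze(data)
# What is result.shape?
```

(10,)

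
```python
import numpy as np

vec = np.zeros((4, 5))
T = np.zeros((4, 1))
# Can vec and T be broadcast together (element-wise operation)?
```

Yes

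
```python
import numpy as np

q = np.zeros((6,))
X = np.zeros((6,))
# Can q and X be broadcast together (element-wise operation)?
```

Yes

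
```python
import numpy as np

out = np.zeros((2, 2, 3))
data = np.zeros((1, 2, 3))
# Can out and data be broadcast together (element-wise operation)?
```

Yes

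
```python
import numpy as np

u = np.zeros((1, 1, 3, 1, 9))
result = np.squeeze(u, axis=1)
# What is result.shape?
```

(1, 3, 1, 9)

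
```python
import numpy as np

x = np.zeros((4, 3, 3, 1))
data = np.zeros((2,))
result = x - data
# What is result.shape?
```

(4, 3, 3, 2)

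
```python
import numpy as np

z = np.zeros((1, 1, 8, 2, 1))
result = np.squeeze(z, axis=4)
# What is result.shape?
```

(1, 1, 8, 2)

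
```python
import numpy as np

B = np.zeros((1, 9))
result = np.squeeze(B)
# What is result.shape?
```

(9,)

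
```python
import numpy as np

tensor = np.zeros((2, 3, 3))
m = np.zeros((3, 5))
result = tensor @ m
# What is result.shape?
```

(2, 3, 5)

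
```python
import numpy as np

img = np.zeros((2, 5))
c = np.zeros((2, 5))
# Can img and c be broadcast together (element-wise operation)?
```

Yes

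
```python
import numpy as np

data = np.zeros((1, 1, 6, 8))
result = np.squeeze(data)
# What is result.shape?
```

(6, 8)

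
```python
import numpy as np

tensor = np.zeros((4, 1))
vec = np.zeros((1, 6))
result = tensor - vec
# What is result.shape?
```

(4, 6)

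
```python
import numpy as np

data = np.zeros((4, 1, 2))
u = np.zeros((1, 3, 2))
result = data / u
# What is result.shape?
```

(4, 3, 2)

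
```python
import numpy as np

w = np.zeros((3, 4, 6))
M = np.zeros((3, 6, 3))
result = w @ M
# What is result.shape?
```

(3, 4, 3)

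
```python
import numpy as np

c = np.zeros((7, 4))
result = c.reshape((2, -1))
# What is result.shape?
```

(2, 14)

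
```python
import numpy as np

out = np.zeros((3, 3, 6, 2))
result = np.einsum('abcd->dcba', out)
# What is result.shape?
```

(2, 6, 3, 3)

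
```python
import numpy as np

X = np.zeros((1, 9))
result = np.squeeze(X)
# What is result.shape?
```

(9,)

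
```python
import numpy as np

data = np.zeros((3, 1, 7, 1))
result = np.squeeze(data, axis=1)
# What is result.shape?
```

(3, 7, 1)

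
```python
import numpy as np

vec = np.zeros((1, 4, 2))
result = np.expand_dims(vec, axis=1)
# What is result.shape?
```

(1, 1, 4, 2)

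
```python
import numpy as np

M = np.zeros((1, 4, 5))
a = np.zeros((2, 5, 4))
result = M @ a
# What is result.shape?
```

(2, 4, 4)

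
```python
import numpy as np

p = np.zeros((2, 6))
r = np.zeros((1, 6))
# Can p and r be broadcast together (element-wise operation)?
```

Yes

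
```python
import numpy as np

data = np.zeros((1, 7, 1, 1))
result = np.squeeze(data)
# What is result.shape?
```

(7,)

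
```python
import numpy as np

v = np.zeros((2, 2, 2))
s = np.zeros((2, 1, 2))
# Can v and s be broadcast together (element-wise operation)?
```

Yes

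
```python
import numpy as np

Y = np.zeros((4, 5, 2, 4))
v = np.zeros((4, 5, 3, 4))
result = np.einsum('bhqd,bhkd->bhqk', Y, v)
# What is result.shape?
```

(4, 5, 2, 3)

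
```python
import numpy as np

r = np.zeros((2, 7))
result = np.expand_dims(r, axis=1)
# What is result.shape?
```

(2, 1, 7)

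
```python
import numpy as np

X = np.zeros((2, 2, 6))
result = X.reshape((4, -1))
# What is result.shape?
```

(4, 6)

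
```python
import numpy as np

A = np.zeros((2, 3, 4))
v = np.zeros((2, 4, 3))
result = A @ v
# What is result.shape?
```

(2, 3, 3)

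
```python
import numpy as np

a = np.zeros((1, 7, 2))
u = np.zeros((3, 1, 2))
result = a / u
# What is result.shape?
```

(3, 7, 2)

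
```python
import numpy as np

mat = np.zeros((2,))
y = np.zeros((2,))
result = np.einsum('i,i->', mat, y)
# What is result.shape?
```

()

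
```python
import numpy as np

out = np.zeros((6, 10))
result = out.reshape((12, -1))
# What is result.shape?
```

(12, 5)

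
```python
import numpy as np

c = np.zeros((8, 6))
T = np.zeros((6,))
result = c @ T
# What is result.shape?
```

(8,)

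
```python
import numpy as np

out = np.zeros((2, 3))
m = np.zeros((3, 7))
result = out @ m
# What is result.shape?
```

(2, 7)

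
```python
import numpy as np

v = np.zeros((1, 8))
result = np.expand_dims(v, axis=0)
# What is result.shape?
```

(1, 1, 8)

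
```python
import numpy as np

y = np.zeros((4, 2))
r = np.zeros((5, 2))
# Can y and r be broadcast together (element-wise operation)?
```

No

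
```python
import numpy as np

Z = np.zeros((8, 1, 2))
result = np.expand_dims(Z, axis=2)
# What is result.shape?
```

(8, 1, 1, 2)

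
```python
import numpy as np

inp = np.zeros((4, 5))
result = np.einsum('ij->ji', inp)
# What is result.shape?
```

(5, 4)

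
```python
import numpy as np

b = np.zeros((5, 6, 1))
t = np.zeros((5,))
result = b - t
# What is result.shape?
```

(5, 6, 5)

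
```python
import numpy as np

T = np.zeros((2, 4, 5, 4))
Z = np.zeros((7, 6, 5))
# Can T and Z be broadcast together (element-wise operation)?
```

No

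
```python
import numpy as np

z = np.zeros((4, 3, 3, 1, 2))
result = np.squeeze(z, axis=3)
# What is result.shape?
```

(4, 3, 3, 2)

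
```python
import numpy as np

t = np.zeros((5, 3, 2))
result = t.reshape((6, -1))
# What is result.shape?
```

(6, 5)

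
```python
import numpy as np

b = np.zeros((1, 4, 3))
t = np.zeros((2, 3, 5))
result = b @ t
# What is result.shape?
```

(2, 4, 5)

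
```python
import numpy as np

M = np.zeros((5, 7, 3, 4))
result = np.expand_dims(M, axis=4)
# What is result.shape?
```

(5, 7, 3, 4, 1)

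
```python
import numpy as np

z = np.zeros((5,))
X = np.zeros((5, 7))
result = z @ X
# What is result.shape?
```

(7,)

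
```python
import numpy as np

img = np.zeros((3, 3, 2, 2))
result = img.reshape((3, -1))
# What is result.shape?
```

(3, 12)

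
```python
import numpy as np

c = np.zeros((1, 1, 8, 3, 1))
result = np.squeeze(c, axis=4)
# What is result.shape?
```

(1, 1, 8, 3)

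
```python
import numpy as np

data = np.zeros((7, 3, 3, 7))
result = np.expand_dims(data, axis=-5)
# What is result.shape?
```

(1, 7, 3, 3, 7)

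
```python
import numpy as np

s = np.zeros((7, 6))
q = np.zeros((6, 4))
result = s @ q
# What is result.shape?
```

(7, 4)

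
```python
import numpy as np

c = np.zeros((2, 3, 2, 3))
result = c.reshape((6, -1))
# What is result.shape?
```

(6, 6)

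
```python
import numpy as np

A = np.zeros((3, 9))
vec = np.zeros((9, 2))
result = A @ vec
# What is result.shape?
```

(3, 2)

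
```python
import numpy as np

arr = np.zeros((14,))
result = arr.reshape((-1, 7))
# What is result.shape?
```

(2, 7)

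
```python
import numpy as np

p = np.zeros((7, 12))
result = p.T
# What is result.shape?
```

(12, 7)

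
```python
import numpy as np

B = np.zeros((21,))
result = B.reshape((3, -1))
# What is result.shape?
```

(3, 7)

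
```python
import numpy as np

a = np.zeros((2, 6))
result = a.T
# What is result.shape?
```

(6, 2)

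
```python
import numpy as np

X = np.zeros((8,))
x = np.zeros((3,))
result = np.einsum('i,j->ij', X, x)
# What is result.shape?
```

(8, 3)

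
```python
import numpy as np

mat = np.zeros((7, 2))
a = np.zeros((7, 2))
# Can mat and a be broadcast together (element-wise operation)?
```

Yes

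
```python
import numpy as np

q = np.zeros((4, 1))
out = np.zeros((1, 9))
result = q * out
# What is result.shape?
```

(4, 9)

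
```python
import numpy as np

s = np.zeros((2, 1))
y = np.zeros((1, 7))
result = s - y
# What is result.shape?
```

(2, 7)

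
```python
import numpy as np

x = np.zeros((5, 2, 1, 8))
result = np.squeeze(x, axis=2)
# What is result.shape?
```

(5, 2, 8)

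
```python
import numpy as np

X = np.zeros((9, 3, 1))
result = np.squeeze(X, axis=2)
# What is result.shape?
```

(9, 3)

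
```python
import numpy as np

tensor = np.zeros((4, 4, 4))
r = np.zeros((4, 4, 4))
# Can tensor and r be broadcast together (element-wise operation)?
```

Yes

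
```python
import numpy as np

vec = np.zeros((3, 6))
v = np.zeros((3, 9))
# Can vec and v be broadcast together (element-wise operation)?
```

No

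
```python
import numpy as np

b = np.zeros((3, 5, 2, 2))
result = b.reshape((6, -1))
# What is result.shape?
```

(6, 10)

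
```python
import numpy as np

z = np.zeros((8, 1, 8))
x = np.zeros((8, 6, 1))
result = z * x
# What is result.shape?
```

(8, 6, 8)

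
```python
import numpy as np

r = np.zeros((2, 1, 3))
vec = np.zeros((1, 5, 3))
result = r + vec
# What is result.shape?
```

(2, 5, 3)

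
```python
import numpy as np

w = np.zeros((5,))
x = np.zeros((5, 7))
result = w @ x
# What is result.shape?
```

(7,)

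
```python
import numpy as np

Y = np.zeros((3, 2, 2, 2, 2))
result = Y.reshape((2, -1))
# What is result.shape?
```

(2, 24)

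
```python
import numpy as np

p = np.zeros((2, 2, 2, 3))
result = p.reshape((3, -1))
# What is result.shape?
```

(3, 8)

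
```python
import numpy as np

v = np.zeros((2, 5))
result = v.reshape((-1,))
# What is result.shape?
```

(10,)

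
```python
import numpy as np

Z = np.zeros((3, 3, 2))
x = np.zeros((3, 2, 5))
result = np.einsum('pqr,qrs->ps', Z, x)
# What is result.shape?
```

(3, 5)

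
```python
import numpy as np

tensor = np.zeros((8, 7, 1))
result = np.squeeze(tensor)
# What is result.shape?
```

(8, 7)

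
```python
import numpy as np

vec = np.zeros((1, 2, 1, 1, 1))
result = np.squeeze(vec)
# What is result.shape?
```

(2,)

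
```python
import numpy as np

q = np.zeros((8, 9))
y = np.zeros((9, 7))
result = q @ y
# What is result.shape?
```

(8, 7)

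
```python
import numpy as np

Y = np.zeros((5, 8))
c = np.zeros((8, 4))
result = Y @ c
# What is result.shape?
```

(5, 4)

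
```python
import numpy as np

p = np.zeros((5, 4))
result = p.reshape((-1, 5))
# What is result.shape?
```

(4, 5)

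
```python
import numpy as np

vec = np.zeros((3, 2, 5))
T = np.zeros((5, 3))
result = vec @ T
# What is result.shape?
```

(3, 2, 3)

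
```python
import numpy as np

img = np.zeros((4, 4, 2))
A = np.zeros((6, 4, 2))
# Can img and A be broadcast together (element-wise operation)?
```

No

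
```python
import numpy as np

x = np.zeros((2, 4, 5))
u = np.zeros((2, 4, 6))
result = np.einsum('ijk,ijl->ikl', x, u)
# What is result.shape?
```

(2, 5, 6)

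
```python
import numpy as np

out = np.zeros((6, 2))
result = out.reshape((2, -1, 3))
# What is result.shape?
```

(2, 2, 3)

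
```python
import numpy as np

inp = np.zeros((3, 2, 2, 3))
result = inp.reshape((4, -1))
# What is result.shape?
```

(4, 9)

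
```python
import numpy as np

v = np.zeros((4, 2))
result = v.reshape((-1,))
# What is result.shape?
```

(8,)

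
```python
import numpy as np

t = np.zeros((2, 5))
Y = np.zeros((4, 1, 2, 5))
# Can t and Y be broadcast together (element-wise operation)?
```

Yes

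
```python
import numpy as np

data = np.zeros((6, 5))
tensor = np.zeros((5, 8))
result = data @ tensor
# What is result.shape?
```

(6, 8)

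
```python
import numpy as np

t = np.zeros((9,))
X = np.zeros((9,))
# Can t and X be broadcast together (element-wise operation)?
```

Yes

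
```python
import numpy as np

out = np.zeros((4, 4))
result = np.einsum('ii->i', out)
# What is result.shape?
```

(4,)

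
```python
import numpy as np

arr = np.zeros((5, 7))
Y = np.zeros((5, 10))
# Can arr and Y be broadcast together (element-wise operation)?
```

No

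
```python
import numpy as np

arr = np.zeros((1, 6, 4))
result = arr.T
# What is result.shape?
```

(4, 6, 1)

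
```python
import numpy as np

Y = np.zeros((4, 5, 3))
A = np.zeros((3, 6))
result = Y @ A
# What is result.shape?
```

(4, 5, 6)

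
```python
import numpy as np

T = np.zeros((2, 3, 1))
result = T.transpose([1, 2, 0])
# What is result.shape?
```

(3, 1, 2)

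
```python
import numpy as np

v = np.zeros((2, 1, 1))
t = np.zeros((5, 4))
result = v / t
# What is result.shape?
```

(2, 5, 4)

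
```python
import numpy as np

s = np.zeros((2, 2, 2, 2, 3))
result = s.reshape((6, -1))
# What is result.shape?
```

(6, 8)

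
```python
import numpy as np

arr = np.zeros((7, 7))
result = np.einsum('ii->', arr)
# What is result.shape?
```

()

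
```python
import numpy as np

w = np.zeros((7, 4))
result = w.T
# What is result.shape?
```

(4, 7)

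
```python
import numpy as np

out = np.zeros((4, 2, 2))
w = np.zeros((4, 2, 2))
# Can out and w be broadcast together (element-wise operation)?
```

Yes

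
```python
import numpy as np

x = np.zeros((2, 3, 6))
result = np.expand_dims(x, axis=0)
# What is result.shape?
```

(1, 2, 3, 6)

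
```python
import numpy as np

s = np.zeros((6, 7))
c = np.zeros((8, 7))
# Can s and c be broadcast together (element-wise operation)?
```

No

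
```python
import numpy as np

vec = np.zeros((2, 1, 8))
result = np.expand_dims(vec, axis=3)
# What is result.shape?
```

(2, 1, 8, 1)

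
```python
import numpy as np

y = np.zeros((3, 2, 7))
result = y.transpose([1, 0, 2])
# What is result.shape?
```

(2, 3, 7)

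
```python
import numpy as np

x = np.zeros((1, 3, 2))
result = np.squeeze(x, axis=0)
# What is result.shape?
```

(3, 2)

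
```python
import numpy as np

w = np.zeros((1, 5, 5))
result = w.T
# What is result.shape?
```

(5, 5, 1)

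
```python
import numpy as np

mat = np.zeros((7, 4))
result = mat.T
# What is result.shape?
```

(4, 7)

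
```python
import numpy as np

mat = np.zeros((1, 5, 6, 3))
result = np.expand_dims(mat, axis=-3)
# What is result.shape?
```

(1, 5, 1, 6, 3)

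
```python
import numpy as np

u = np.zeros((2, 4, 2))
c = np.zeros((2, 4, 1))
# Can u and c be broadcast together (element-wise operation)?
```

Yes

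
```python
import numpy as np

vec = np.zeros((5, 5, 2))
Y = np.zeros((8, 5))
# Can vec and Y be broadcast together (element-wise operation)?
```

No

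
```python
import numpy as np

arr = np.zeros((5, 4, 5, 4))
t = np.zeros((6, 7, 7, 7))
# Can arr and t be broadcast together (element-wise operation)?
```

No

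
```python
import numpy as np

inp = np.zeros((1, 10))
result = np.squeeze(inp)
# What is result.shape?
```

(10,)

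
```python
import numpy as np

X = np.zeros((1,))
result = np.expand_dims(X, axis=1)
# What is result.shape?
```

(1, 1)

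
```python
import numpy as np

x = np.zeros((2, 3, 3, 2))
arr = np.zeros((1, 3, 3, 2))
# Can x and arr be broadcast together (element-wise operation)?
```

Yes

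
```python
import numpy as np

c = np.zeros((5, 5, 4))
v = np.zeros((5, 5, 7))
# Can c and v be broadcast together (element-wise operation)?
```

No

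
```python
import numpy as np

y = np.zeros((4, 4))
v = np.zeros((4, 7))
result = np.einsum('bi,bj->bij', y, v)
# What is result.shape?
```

(4, 4, 7)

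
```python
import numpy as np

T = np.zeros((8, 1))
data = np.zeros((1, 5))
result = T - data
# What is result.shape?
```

(8, 5)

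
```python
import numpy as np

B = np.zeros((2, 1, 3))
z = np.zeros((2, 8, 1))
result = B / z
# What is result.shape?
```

(2, 8, 3)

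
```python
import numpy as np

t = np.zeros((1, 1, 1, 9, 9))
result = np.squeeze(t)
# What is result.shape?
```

(9, 9)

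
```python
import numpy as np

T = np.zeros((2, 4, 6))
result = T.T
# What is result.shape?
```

(6, 4, 2)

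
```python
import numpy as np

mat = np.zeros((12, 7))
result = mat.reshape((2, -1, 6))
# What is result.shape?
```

(2, 7, 6)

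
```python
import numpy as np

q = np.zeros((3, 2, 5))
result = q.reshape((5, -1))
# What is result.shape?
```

(5, 6)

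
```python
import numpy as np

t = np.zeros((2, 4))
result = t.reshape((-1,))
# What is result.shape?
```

(8,)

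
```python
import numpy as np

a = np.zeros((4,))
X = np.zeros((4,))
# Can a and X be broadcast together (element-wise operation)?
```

Yes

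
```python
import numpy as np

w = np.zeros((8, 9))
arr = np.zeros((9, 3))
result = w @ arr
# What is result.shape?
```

(8, 3)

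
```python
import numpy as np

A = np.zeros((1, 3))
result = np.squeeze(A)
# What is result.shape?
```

(3,)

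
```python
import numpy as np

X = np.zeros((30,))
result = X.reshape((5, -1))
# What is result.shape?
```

(5, 6)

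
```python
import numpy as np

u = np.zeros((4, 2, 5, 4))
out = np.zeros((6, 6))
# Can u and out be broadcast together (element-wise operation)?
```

No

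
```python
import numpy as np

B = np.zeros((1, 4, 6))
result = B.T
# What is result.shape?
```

(6, 4, 1)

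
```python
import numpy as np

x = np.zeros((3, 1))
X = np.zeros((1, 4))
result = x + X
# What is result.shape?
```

(3, 4)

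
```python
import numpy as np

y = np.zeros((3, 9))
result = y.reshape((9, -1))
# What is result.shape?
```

(9, 3)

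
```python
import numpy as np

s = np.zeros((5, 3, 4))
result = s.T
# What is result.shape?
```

(4, 3, 5)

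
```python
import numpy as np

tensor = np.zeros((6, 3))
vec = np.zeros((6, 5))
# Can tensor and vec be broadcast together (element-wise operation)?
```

No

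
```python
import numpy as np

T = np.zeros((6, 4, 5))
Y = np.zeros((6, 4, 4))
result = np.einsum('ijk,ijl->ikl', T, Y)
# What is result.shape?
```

(6, 5, 4)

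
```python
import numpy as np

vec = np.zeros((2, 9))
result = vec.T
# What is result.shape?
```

(9, 2)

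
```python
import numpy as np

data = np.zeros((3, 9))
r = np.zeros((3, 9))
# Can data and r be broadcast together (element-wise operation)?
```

Yes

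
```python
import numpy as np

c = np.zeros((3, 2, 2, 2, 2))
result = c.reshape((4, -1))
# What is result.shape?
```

(4, 12)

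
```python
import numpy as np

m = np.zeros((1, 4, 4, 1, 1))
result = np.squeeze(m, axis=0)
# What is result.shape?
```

(4, 4, 1, 1)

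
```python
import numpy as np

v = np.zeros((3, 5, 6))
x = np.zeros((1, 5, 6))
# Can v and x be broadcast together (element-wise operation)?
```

Yes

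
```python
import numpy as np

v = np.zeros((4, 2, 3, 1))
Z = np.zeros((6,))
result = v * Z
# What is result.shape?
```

(4, 2, 3, 6)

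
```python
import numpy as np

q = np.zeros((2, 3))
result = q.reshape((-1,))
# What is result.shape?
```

(6,)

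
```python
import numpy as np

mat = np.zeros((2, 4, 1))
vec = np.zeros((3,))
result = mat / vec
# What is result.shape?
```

(2, 4, 3)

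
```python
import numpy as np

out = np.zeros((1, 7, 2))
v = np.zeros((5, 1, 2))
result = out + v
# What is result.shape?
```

(5, 7, 2)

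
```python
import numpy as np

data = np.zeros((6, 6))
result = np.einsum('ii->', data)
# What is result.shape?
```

()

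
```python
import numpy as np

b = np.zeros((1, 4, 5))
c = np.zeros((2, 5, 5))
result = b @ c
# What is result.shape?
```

(2, 4, 5)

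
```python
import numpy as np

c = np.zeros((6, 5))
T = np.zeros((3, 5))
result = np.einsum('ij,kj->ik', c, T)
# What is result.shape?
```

(6, 3)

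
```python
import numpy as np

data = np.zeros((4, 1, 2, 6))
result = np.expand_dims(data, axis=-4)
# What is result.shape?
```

(4, 1, 1, 2, 6)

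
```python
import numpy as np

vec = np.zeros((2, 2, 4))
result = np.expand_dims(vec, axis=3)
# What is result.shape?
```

(2, 2, 4, 1)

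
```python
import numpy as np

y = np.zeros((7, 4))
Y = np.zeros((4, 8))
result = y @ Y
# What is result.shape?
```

(7, 8)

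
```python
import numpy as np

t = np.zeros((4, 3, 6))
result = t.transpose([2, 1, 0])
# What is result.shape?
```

(6, 3, 4)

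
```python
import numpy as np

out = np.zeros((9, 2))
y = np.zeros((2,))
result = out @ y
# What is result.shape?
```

(9,)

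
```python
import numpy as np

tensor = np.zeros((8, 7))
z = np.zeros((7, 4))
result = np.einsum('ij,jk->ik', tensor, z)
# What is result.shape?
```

(8, 4)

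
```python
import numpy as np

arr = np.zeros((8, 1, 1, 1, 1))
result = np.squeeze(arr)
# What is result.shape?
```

(8,)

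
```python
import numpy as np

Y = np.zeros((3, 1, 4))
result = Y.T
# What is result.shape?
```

(4, 1, 3)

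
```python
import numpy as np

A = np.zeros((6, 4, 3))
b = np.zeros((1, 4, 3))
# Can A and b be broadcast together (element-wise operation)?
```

Yes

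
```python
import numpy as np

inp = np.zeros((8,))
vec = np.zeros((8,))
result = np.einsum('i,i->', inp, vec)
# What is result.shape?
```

()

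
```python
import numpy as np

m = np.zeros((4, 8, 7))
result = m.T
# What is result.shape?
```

(7, 8, 4)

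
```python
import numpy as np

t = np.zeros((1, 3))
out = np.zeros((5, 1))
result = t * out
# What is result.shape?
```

(5, 3)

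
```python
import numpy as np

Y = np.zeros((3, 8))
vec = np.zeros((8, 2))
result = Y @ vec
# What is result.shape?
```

(3, 2)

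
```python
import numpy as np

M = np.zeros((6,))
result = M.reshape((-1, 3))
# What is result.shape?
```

(2, 3)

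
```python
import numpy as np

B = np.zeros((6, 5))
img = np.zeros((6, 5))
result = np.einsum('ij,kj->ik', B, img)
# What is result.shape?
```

(6, 6)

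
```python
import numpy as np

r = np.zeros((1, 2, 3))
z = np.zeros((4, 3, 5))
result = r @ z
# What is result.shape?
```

(4, 2, 5)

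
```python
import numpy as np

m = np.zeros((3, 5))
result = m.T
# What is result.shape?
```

(5, 3)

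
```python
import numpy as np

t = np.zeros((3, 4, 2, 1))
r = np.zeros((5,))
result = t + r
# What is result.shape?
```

(3, 4, 2, 5)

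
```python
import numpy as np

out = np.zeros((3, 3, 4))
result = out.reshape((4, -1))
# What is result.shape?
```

(4, 9)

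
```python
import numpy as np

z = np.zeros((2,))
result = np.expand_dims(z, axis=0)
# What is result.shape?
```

(1, 2)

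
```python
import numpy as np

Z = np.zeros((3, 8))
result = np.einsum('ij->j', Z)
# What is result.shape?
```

(8,)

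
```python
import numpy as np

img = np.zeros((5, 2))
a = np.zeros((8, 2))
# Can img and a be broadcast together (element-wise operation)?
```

No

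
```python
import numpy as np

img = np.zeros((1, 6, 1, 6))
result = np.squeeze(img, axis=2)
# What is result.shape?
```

(1, 6, 6)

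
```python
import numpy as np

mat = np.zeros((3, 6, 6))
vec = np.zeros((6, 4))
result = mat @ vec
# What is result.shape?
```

(3, 6, 4)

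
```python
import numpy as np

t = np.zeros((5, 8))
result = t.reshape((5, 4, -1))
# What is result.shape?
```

(5, 4, 2)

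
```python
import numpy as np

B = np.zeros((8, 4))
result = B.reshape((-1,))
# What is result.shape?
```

(32,)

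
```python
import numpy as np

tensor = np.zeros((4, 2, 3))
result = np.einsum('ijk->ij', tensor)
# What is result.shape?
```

(4, 2)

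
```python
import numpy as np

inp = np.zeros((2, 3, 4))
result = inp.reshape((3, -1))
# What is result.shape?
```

(3, 8)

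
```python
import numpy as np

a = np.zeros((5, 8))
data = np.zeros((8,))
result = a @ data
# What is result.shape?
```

(5,)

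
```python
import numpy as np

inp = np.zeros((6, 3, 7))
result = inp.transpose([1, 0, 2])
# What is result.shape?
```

(3, 6, 7)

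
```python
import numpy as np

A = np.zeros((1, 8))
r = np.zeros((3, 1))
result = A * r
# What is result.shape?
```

(3, 8)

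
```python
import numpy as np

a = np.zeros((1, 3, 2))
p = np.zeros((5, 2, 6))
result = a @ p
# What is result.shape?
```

(5, 3, 6)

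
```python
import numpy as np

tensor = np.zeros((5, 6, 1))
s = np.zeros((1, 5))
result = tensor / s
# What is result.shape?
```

(5, 6, 5)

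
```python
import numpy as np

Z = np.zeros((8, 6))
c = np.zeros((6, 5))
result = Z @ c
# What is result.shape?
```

(8, 5)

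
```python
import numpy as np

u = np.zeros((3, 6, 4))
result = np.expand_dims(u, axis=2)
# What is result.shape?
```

(3, 6, 1, 4)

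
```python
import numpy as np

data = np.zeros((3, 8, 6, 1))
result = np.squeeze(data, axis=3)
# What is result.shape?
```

(3, 8, 6)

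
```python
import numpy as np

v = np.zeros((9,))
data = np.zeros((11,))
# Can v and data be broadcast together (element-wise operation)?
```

No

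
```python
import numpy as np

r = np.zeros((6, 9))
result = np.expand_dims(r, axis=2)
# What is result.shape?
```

(6, 9, 1)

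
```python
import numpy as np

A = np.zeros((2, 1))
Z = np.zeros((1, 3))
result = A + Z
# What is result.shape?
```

(2, 3)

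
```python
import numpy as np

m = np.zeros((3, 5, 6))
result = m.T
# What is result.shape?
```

(6, 5, 3)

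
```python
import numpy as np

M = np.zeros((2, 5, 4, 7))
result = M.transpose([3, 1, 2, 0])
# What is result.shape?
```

(7, 5, 4, 2)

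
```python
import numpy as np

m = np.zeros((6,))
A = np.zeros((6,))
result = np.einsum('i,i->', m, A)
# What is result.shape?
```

()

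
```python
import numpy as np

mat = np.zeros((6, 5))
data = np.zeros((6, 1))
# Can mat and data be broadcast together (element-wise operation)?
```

Yes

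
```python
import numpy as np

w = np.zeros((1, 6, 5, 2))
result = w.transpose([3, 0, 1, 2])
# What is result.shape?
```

(2, 1, 6, 5)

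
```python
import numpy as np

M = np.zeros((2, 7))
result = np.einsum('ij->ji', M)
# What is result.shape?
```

(7, 2)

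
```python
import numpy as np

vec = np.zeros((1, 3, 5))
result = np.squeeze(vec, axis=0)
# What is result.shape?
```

(3, 5)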